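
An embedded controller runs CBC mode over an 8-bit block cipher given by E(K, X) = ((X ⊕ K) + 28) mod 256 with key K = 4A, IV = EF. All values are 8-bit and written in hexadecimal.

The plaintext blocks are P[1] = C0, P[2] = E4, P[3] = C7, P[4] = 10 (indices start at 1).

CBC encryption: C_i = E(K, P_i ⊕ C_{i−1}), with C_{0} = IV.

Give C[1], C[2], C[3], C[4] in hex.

C[1] = 8D, C[2] = 4B, C[3] = EE, C[4] = DC

C[1]: P[1] ⊕ EF = 2F; E(K, 2F) = 8D.
C[2]: P[2] ⊕ 8D = 69; E(K, 69) = 4B.
C[3]: P[3] ⊕ 4B = 8C; E(K, 8C) = EE.
C[4]: P[4] ⊕ EE = FE; E(K, FE) = DC.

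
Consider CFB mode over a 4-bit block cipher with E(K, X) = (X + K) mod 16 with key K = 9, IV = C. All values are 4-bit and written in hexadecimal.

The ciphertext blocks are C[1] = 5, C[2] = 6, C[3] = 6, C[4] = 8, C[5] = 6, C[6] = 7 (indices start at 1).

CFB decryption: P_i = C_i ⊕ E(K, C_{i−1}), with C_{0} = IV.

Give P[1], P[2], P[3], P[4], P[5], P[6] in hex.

P[1] = 0, P[2] = 8, P[3] = 9, P[4] = 7, P[5] = 7, P[6] = 8

P[1]: E(K, C) = 5; 5 ⊕ 5 = 0.
P[2]: E(K, 5) = E; 6 ⊕ E = 8.
P[3]: E(K, 6) = F; 6 ⊕ F = 9.
P[4]: E(K, 6) = F; 8 ⊕ F = 7.
P[5]: E(K, 8) = 1; 6 ⊕ 1 = 7.
P[6]: E(K, 6) = F; 7 ⊕ F = 8.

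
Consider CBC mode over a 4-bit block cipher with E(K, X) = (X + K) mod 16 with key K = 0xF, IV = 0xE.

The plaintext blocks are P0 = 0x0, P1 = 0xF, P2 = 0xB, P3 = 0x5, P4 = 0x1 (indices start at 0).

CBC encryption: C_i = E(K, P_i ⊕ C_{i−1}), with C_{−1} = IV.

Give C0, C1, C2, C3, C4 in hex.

C0: P0 ⊕ 0xE = 0xE; E(K, 0xE) = 0xD.
C1: P1 ⊕ 0xD = 0x2; E(K, 0x2) = 0x1.
C2: P2 ⊕ 0x1 = 0xA; E(K, 0xA) = 0x9.
C3: P3 ⊕ 0x9 = 0xC; E(K, 0xC) = 0xB.
C4: P4 ⊕ 0xB = 0xA; E(K, 0xA) = 0x9.

C0 = 0xD, C1 = 0x1, C2 = 0x9, C3 = 0xB, C4 = 0x9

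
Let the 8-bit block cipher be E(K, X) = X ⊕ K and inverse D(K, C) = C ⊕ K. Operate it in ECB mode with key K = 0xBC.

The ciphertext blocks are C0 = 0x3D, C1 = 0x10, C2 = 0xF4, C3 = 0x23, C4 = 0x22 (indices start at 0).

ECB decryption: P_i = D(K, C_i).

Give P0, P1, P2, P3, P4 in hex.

P0: D(K, 0x3D) = 0x81.
P1: D(K, 0x10) = 0xAC.
P2: D(K, 0xF4) = 0x48.
P3: D(K, 0x23) = 0x9F.
P4: D(K, 0x22) = 0x9E.

P0 = 0x81, P1 = 0xAC, P2 = 0x48, P3 = 0x9F, P4 = 0x9E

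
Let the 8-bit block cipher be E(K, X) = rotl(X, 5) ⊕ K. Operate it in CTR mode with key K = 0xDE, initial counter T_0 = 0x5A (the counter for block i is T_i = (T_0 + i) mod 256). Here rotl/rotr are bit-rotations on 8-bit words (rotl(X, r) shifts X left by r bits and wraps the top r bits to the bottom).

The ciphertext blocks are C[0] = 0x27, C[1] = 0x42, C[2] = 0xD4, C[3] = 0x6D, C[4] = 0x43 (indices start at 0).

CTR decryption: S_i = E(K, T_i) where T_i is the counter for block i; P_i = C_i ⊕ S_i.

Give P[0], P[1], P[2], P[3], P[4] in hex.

P[0] = 0xB2, P[1] = 0xF7, P[2] = 0x81, P[3] = 0x18, P[4] = 0x56

P[0]: T = 0x5A, S = E(K, T) = 0x95; 0x27 ⊕ 0x95 = 0xB2.
P[1]: T = 0x5B, S = E(K, T) = 0xB5; 0x42 ⊕ 0xB5 = 0xF7.
P[2]: T = 0x5C, S = E(K, T) = 0x55; 0xD4 ⊕ 0x55 = 0x81.
P[3]: T = 0x5D, S = E(K, T) = 0x75; 0x6D ⊕ 0x75 = 0x18.
P[4]: T = 0x5E, S = E(K, T) = 0x15; 0x43 ⊕ 0x15 = 0x56.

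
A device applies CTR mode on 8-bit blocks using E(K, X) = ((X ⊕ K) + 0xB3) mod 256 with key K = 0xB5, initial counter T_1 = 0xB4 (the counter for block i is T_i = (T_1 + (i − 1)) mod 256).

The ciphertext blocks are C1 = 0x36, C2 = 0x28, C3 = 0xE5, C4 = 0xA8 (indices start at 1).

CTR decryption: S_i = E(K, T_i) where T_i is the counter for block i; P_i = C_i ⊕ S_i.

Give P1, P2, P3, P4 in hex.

P1: T = 0xB4, S = E(K, T) = 0xB4; 0x36 ⊕ 0xB4 = 0x82.
P2: T = 0xB5, S = E(K, T) = 0xB3; 0x28 ⊕ 0xB3 = 0x9B.
P3: T = 0xB6, S = E(K, T) = 0xB6; 0xE5 ⊕ 0xB6 = 0x53.
P4: T = 0xB7, S = E(K, T) = 0xB5; 0xA8 ⊕ 0xB5 = 0x1D.

P1 = 0x82, P2 = 0x9B, P3 = 0x53, P4 = 0x1D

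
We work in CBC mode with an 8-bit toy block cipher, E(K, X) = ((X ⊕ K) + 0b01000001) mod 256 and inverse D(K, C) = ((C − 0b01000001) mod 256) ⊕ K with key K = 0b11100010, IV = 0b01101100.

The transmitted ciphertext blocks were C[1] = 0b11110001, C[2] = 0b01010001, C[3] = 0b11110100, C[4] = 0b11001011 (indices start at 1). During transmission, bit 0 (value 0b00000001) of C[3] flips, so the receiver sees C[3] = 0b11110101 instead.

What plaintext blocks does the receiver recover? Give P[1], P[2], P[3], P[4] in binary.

P[1] = 0b00111110, P[2] = 0b00000011, P[3] = 0b00000111, P[4] = 0b10011101

CBC decryption: P_i = D(K, C_i) ⊕ C_{i−1}, with C_{0} = IV.
Only C[3] changed, to 0b11110101. In CBC, a change in C_i garbles P_i and flips the same bit in P_{i+1}. Decrypting the received ciphertext:
P[1]: D(K, 0b11110001) = 0b01010010; 0b01010010 ⊕ 0b01101100 = 0b00111110.
P[2]: D(K, 0b01010001) = 0b11110010; 0b11110010 ⊕ 0b11110001 = 0b00000011.
P[3]: D(K, 0b11110101) = 0b01010110; 0b01010110 ⊕ 0b01010001 = 0b00000111.
P[4]: D(K, 0b11001011) = 0b01101000; 0b01101000 ⊕ 0b11110101 = 0b10011101.
Blocks that differ from the original plaintext: P[3], P[4].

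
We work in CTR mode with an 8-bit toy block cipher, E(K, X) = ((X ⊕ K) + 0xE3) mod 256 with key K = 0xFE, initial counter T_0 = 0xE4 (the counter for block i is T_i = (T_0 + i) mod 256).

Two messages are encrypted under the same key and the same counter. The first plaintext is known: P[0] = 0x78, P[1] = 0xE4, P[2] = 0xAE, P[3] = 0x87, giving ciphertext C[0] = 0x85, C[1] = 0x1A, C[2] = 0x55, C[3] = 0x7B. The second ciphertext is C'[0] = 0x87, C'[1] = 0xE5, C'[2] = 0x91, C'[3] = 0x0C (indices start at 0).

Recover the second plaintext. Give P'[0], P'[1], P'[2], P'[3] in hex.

In CTR with a reused counter, both messages share the same keystream S_i, so C_i ⊕ C'_i = P_i ⊕ P'_i and thus P'_i = P_i ⊕ C_i ⊕ C'_i.
P'[0]: 0x78 ⊕ 0x85 ⊕ 0x87 = 0x7A.
P'[1]: 0xE4 ⊕ 0x1A ⊕ 0xE5 = 0x1B.
P'[2]: 0xAE ⊕ 0x55 ⊕ 0x91 = 0x6A.
P'[3]: 0x87 ⊕ 0x7B ⊕ 0x0C = 0xF0.

P'[0] = 0x7A, P'[1] = 0x1B, P'[2] = 0x6A, P'[3] = 0xF0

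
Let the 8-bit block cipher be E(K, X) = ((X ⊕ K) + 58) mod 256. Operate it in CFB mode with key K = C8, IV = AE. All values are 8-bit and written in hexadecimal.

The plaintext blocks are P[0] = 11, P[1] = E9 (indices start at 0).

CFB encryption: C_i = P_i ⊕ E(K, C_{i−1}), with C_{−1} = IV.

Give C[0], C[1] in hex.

C[0]: E(K, AE) = BE; 11 ⊕ BE = AF.
C[1]: E(K, AF) = BF; E9 ⊕ BF = 56.

C[0] = AF, C[1] = 56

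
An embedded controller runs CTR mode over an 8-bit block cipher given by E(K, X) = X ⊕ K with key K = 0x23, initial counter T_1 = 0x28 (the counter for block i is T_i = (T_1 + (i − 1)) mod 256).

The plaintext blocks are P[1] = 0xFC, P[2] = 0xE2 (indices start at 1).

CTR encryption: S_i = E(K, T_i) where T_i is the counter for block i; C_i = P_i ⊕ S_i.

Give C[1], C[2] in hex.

C[1]: T = 0x28, S = E(K, T) = 0x0B; 0xFC ⊕ 0x0B = 0xF7.
C[2]: T = 0x29, S = E(K, T) = 0x0A; 0xE2 ⊕ 0x0A = 0xE8.

C[1] = 0xF7, C[2] = 0xE8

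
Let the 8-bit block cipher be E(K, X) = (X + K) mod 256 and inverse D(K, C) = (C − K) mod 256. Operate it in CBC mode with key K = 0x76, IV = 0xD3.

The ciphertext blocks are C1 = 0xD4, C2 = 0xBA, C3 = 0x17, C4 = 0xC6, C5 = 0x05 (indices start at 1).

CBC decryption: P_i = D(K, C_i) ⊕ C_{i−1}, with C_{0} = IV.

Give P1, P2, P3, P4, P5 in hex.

P1: D(K, 0xD4) = 0x5E; 0x5E ⊕ 0xD3 = 0x8D.
P2: D(K, 0xBA) = 0x44; 0x44 ⊕ 0xD4 = 0x90.
P3: D(K, 0x17) = 0xA1; 0xA1 ⊕ 0xBA = 0x1B.
P4: D(K, 0xC6) = 0x50; 0x50 ⊕ 0x17 = 0x47.
P5: D(K, 0x05) = 0x8F; 0x8F ⊕ 0xC6 = 0x49.

P1 = 0x8D, P2 = 0x90, P3 = 0x1B, P4 = 0x47, P5 = 0x49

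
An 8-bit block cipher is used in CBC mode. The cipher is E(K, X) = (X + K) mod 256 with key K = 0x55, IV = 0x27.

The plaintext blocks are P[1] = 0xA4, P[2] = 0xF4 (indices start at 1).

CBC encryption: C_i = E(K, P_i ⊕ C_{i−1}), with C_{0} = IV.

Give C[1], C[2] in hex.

C[1] = 0xD8, C[2] = 0x81

C[1]: P[1] ⊕ 0x27 = 0x83; E(K, 0x83) = 0xD8.
C[2]: P[2] ⊕ 0xD8 = 0x2C; E(K, 0x2C) = 0x81.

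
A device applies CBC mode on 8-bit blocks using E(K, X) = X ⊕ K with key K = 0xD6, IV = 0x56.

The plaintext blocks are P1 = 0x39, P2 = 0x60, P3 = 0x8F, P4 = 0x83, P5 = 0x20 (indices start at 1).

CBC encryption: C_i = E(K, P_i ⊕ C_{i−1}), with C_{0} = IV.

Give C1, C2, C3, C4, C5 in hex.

C1: P1 ⊕ 0x56 = 0x6F; E(K, 0x6F) = 0xB9.
C2: P2 ⊕ 0xB9 = 0xD9; E(K, 0xD9) = 0x0F.
C3: P3 ⊕ 0x0F = 0x80; E(K, 0x80) = 0x56.
C4: P4 ⊕ 0x56 = 0xD5; E(K, 0xD5) = 0x03.
C5: P5 ⊕ 0x03 = 0x23; E(K, 0x23) = 0xF5.

C1 = 0xB9, C2 = 0x0F, C3 = 0x56, C4 = 0x03, C5 = 0xF5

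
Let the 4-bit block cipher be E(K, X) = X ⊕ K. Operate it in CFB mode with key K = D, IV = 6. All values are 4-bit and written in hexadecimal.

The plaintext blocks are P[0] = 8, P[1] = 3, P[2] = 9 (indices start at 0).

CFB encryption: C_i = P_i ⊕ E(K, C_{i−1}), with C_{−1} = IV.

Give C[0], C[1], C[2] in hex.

C[0]: E(K, 6) = B; 8 ⊕ B = 3.
C[1]: E(K, 3) = E; 3 ⊕ E = D.
C[2]: E(K, D) = 0; 9 ⊕ 0 = 9.

C[0] = 3, C[1] = D, C[2] = 9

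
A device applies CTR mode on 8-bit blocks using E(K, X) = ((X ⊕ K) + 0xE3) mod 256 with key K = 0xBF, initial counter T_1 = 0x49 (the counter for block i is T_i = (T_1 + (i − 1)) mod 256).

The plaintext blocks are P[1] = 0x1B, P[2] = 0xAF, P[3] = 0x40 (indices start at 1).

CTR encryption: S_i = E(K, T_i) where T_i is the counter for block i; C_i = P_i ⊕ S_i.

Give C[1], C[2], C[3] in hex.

C[1] = 0xC2, C[2] = 0x77, C[3] = 0x97

C[1]: T = 0x49, S = E(K, T) = 0xD9; 0x1B ⊕ 0xD9 = 0xC2.
C[2]: T = 0x4A, S = E(K, T) = 0xD8; 0xAF ⊕ 0xD8 = 0x77.
C[3]: T = 0x4B, S = E(K, T) = 0xD7; 0x40 ⊕ 0xD7 = 0x97.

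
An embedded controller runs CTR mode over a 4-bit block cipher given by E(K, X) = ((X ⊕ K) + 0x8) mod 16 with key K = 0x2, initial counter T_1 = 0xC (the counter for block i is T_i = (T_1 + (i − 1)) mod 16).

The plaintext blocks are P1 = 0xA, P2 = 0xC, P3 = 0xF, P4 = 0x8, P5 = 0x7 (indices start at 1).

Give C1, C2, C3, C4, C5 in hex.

C1 = 0xC, C2 = 0xB, C3 = 0xB, C4 = 0xD, C5 = 0xD

CTR encryption: S_i = E(K, T_i) where T_i is the counter for block i; C_i = P_i ⊕ S_i.
C1: T = 0xC, S = E(K, T) = 0x6; 0xA ⊕ 0x6 = 0xC.
C2: T = 0xD, S = E(K, T) = 0x7; 0xC ⊕ 0x7 = 0xB.
C3: T = 0xE, S = E(K, T) = 0x4; 0xF ⊕ 0x4 = 0xB.
C4: T = 0xF, S = E(K, T) = 0x5; 0x8 ⊕ 0x5 = 0xD.
C5: T = 0x0, S = E(K, T) = 0xA; 0x7 ⊕ 0xA = 0xD.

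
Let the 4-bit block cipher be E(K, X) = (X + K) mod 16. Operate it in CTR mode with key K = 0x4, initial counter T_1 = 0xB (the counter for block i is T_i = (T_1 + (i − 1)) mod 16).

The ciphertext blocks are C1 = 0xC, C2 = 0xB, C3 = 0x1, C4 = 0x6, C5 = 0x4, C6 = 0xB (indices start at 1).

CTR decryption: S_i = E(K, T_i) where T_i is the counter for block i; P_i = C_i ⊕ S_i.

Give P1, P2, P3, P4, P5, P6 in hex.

P1 = 0x3, P2 = 0xB, P3 = 0x0, P4 = 0x4, P5 = 0x7, P6 = 0xF

P1: T = 0xB, S = E(K, T) = 0xF; 0xC ⊕ 0xF = 0x3.
P2: T = 0xC, S = E(K, T) = 0x0; 0xB ⊕ 0x0 = 0xB.
P3: T = 0xD, S = E(K, T) = 0x1; 0x1 ⊕ 0x1 = 0x0.
P4: T = 0xE, S = E(K, T) = 0x2; 0x6 ⊕ 0x2 = 0x4.
P5: T = 0xF, S = E(K, T) = 0x3; 0x4 ⊕ 0x3 = 0x7.
P6: T = 0x0, S = E(K, T) = 0x4; 0xB ⊕ 0x4 = 0xF.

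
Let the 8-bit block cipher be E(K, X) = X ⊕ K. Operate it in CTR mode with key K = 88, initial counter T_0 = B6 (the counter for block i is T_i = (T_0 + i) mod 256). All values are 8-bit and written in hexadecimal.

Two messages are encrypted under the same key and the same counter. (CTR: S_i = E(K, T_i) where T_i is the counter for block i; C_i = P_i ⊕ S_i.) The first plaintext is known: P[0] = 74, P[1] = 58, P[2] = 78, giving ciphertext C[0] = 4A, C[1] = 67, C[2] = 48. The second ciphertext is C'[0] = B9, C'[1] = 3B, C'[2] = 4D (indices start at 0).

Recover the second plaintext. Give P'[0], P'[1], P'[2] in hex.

In CTR with a reused counter, both messages share the same keystream S_i, so C_i ⊕ C'_i = P_i ⊕ P'_i and thus P'_i = P_i ⊕ C_i ⊕ C'_i.
P'[0]: 74 ⊕ 4A ⊕ B9 = 87.
P'[1]: 58 ⊕ 67 ⊕ 3B = 04.
P'[2]: 78 ⊕ 48 ⊕ 4D = 7D.

P'[0] = 87, P'[1] = 04, P'[2] = 7D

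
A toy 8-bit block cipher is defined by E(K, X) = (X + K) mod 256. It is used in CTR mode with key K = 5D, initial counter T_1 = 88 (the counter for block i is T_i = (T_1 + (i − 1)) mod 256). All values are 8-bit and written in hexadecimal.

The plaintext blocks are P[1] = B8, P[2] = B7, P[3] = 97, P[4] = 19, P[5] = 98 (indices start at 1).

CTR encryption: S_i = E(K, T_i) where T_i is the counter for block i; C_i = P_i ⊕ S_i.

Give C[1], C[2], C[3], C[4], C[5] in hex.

C[1] = 5D, C[2] = 51, C[3] = 70, C[4] = F1, C[5] = 71

C[1]: T = 88, S = E(K, T) = E5; B8 ⊕ E5 = 5D.
C[2]: T = 89, S = E(K, T) = E6; B7 ⊕ E6 = 51.
C[3]: T = 8A, S = E(K, T) = E7; 97 ⊕ E7 = 70.
C[4]: T = 8B, S = E(K, T) = E8; 19 ⊕ E8 = F1.
C[5]: T = 8C, S = E(K, T) = E9; 98 ⊕ E9 = 71.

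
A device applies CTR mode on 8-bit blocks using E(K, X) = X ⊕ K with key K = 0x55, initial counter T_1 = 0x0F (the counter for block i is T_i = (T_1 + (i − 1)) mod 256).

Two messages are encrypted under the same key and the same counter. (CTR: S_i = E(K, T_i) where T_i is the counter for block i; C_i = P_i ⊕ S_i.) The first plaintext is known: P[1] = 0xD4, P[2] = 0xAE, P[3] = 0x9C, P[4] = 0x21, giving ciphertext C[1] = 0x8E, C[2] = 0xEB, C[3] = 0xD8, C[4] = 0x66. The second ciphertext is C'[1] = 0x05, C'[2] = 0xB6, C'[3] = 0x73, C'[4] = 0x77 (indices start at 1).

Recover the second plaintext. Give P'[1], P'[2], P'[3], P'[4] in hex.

In CTR with a reused counter, both messages share the same keystream S_i, so C_i ⊕ C'_i = P_i ⊕ P'_i and thus P'_i = P_i ⊕ C_i ⊕ C'_i.
P'[1]: 0xD4 ⊕ 0x8E ⊕ 0x05 = 0x5F.
P'[2]: 0xAE ⊕ 0xEB ⊕ 0xB6 = 0xF3.
P'[3]: 0x9C ⊕ 0xD8 ⊕ 0x73 = 0x37.
P'[4]: 0x21 ⊕ 0x66 ⊕ 0x77 = 0x30.

P'[1] = 0x5F, P'[2] = 0xF3, P'[3] = 0x37, P'[4] = 0x30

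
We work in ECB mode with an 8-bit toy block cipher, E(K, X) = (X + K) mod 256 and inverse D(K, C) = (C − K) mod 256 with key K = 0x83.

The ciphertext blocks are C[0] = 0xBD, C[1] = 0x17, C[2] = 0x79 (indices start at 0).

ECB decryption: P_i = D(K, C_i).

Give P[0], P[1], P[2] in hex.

P[0]: D(K, 0xBD) = 0x3A.
P[1]: D(K, 0x17) = 0x94.
P[2]: D(K, 0x79) = 0xF6.

P[0] = 0x3A, P[1] = 0x94, P[2] = 0xF6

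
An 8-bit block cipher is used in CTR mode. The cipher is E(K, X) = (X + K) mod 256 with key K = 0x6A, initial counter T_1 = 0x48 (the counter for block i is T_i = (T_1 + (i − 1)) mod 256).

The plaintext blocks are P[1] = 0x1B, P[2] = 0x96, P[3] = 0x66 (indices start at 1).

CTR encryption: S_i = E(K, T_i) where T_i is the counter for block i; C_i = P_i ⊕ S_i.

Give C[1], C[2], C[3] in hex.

C[1]: T = 0x48, S = E(K, T) = 0xB2; 0x1B ⊕ 0xB2 = 0xA9.
C[2]: T = 0x49, S = E(K, T) = 0xB3; 0x96 ⊕ 0xB3 = 0x25.
C[3]: T = 0x4A, S = E(K, T) = 0xB4; 0x66 ⊕ 0xB4 = 0xD2.

C[1] = 0xA9, C[2] = 0x25, C[3] = 0xD2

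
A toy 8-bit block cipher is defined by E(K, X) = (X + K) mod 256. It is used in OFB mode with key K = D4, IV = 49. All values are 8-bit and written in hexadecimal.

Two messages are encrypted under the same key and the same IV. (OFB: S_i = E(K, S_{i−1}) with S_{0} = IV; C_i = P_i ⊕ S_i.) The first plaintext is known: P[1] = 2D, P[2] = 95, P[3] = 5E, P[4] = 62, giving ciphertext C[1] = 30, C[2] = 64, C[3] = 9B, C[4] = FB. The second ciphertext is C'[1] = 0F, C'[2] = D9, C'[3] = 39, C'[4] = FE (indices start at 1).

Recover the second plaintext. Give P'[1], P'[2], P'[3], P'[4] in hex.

In OFB with a reused IV, both messages share the same keystream S_i, so C_i ⊕ C'_i = P_i ⊕ P'_i and thus P'_i = P_i ⊕ C_i ⊕ C'_i.
P'[1]: 2D ⊕ 30 ⊕ 0F = 12.
P'[2]: 95 ⊕ 64 ⊕ D9 = 28.
P'[3]: 5E ⊕ 9B ⊕ 39 = FC.
P'[4]: 62 ⊕ FB ⊕ FE = 67.

P'[1] = 12, P'[2] = 28, P'[3] = FC, P'[4] = 67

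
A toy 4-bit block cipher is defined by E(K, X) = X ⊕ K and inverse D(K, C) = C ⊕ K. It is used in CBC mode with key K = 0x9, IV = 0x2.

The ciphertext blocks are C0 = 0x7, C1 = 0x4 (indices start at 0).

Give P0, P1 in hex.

P0 = 0xC, P1 = 0xA

CBC decryption: P_i = D(K, C_i) ⊕ C_{i−1}, with C_{−1} = IV.
P0: D(K, 0x7) = 0xE; 0xE ⊕ 0x2 = 0xC.
P1: D(K, 0x4) = 0xD; 0xD ⊕ 0x7 = 0xA.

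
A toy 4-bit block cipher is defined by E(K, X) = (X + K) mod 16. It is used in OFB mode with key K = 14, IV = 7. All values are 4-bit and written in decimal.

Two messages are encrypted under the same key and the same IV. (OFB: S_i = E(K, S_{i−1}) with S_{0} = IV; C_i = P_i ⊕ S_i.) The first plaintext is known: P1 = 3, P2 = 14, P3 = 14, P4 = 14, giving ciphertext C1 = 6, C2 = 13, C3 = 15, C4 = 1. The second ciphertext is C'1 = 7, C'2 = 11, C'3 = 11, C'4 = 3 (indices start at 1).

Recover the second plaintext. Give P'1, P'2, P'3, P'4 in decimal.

P'1 = 2, P'2 = 8, P'3 = 10, P'4 = 12

In OFB with a reused IV, both messages share the same keystream S_i, so C_i ⊕ C'_i = P_i ⊕ P'_i and thus P'_i = P_i ⊕ C_i ⊕ C'_i.
P'1: 3 ⊕ 6 ⊕ 7 = 2.
P'2: 14 ⊕ 13 ⊕ 11 = 8.
P'3: 14 ⊕ 15 ⊕ 11 = 10.
P'4: 14 ⊕ 1 ⊕ 3 = 12.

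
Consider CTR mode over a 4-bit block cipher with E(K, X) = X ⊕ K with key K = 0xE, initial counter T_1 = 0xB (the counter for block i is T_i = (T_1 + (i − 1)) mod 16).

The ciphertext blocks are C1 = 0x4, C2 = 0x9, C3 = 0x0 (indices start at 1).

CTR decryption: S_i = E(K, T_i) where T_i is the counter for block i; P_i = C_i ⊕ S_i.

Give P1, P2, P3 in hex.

P1 = 0x1, P2 = 0xB, P3 = 0x3

P1: T = 0xB, S = E(K, T) = 0x5; 0x4 ⊕ 0x5 = 0x1.
P2: T = 0xC, S = E(K, T) = 0x2; 0x9 ⊕ 0x2 = 0xB.
P3: T = 0xD, S = E(K, T) = 0x3; 0x0 ⊕ 0x3 = 0x3.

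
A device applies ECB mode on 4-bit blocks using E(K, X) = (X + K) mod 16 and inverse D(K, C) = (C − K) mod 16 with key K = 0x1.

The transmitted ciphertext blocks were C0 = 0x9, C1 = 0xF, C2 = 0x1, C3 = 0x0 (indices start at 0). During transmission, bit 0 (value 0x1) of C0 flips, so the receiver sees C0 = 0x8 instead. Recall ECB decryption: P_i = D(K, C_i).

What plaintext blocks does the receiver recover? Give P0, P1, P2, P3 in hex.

P0 = 0x7, P1 = 0xE, P2 = 0x0, P3 = 0xF

Only C0 changed, to 0x8. In ECB, a change in C_i affects only P_i. Decrypting the received ciphertext:
P0: D(K, 0x8) = 0x7.
P1: D(K, 0xF) = 0xE.
P2: D(K, 0x1) = 0x0.
P3: D(K, 0x0) = 0xF.
Blocks that differ from the original plaintext: P0.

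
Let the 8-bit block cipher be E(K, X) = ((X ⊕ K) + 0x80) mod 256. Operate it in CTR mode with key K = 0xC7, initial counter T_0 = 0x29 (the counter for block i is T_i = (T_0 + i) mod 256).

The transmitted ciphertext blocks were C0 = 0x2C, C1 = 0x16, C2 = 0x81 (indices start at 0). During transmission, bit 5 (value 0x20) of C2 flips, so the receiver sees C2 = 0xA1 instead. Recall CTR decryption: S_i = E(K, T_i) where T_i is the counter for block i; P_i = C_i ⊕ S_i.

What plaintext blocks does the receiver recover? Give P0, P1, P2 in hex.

P0 = 0x42, P1 = 0x7B, P2 = 0xCD

Only C2 changed, to 0xA1. In CTR, a change in C_i flips the same bit in P_i only; the keystream is unaffected. Decrypting the received ciphertext:
P0: T = 0x29, S = E(K, T) = 0x6E; 0x2C ⊕ 0x6E = 0x42.
P1: T = 0x2A, S = E(K, T) = 0x6D; 0x16 ⊕ 0x6D = 0x7B.
P2: T = 0x2B, S = E(K, T) = 0x6C; 0xA1 ⊕ 0x6C = 0xCD.
Blocks that differ from the original plaintext: P2.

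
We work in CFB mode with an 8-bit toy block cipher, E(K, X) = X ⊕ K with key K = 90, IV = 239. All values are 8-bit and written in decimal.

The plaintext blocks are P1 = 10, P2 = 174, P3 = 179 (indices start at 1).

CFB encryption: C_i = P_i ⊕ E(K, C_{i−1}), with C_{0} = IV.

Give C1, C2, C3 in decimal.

C1 = 191, C2 = 75, C3 = 162

C1: E(K, 239) = 181; 10 ⊕ 181 = 191.
C2: E(K, 191) = 229; 174 ⊕ 229 = 75.
C3: E(K, 75) = 17; 179 ⊕ 17 = 162.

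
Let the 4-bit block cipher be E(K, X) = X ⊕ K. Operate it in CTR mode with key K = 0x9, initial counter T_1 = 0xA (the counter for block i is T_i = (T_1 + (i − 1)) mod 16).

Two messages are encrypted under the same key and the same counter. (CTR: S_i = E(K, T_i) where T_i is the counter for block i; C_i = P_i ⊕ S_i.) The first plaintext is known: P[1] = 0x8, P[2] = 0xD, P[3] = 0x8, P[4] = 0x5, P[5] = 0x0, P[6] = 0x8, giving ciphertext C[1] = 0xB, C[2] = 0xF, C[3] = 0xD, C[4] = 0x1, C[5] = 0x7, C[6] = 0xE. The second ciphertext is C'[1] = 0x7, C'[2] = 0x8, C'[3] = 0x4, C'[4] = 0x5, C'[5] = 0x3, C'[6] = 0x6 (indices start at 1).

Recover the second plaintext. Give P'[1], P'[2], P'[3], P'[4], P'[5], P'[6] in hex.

P'[1] = 0x4, P'[2] = 0xA, P'[3] = 0x1, P'[4] = 0x1, P'[5] = 0x4, P'[6] = 0x0

In CTR with a reused counter, both messages share the same keystream S_i, so C_i ⊕ C'_i = P_i ⊕ P'_i and thus P'_i = P_i ⊕ C_i ⊕ C'_i.
P'[1]: 0x8 ⊕ 0xB ⊕ 0x7 = 0x4.
P'[2]: 0xD ⊕ 0xF ⊕ 0x8 = 0xA.
P'[3]: 0x8 ⊕ 0xD ⊕ 0x4 = 0x1.
P'[4]: 0x5 ⊕ 0x1 ⊕ 0x5 = 0x1.
P'[5]: 0x0 ⊕ 0x7 ⊕ 0x3 = 0x4.
P'[6]: 0x8 ⊕ 0xE ⊕ 0x6 = 0x0.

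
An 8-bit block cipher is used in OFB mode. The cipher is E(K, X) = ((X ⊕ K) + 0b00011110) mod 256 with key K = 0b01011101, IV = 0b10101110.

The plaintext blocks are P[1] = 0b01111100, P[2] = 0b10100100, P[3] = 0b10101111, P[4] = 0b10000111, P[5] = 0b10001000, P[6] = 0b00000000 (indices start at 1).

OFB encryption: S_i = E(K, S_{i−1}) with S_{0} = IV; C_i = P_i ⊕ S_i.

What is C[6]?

C[1]: S = E(K, 0b10101110) = 0b00010001; 0b01111100 ⊕ 0b00010001 = 0b01101101.
C[2]: S = E(K, 0b00010001) = 0b01101010; 0b10100100 ⊕ 0b01101010 = 0b11001110.
C[3]: S = E(K, 0b01101010) = 0b01010101; 0b10101111 ⊕ 0b01010101 = 0b11111010.
C[4]: S = E(K, 0b01010101) = 0b00100110; 0b10000111 ⊕ 0b00100110 = 0b10100001.
C[5]: S = E(K, 0b00100110) = 0b10011001; 0b10001000 ⊕ 0b10011001 = 0b00010001.
C[6]: S = E(K, 0b10011001) = 0b11100010; 0b00000000 ⊕ 0b11100010 = 0b11100010.

C[6] = 0b11100010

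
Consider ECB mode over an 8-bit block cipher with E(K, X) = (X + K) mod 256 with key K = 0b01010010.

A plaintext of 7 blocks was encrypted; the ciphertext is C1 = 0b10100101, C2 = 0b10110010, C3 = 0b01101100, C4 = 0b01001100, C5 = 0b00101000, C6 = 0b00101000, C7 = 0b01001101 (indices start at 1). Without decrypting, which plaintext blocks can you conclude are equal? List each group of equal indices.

ECB encrypts each block independently with the same key, so equal ciphertext blocks imply equal plaintext blocks.
C5 = C6 = 0b00101000, so P5 = P6.

P5 = P6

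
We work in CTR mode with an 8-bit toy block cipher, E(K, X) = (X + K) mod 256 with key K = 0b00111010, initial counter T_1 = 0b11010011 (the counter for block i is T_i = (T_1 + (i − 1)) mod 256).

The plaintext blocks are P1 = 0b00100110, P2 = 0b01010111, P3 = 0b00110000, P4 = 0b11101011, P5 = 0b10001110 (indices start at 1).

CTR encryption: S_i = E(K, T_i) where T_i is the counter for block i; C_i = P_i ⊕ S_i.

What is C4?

C4 = 0b11111011

C1: T = 0b11010011, S = E(K, T) = 0b00001101; 0b00100110 ⊕ 0b00001101 = 0b00101011.
C2: T = 0b11010100, S = E(K, T) = 0b00001110; 0b01010111 ⊕ 0b00001110 = 0b01011001.
C3: T = 0b11010101, S = E(K, T) = 0b00001111; 0b00110000 ⊕ 0b00001111 = 0b00111111.
C4: T = 0b11010110, S = E(K, T) = 0b00010000; 0b11101011 ⊕ 0b00010000 = 0b11111011.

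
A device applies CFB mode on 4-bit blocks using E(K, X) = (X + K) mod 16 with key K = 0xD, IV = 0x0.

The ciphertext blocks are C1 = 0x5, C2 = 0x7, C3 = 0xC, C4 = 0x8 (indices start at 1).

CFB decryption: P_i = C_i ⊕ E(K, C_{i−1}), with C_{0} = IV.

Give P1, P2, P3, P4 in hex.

P1 = 0x8, P2 = 0x5, P3 = 0x8, P4 = 0x1

P1: E(K, 0x0) = 0xD; 0x5 ⊕ 0xD = 0x8.
P2: E(K, 0x5) = 0x2; 0x7 ⊕ 0x2 = 0x5.
P3: E(K, 0x7) = 0x4; 0xC ⊕ 0x4 = 0x8.
P4: E(K, 0xC) = 0x9; 0x8 ⊕ 0x9 = 0x1.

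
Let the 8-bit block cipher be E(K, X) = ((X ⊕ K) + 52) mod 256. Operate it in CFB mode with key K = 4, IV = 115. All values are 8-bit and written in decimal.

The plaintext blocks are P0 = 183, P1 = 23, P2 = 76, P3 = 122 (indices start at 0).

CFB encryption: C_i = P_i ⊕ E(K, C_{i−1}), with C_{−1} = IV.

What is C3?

C0: E(K, 115) = 171; 183 ⊕ 171 = 28.
C1: E(K, 28) = 76; 23 ⊕ 76 = 91.
C2: E(K, 91) = 147; 76 ⊕ 147 = 223.
C3: E(K, 223) = 15; 122 ⊕ 15 = 117.

C3 = 117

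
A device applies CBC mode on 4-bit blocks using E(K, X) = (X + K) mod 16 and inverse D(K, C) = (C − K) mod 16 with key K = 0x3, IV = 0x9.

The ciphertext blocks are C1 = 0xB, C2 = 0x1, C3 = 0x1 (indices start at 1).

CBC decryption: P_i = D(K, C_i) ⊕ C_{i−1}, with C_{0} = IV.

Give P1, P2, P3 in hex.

P1: D(K, 0xB) = 0x8; 0x8 ⊕ 0x9 = 0x1.
P2: D(K, 0x1) = 0xE; 0xE ⊕ 0xB = 0x5.
P3: D(K, 0x1) = 0xE; 0xE ⊕ 0x1 = 0xF.

P1 = 0x1, P2 = 0x5, P3 = 0xF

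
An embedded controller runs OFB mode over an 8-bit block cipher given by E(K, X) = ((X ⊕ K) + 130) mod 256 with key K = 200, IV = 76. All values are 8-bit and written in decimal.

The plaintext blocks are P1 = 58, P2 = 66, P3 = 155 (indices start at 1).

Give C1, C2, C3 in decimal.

C1 = 60, C2 = 18, C3 = 129

OFB encryption: S_i = E(K, S_{i−1}) with S_{0} = IV; C_i = P_i ⊕ S_i.
C1: S = E(K, 76) = 6; 58 ⊕ 6 = 60.
C2: S = E(K, 6) = 80; 66 ⊕ 80 = 18.
C3: S = E(K, 80) = 26; 155 ⊕ 26 = 129.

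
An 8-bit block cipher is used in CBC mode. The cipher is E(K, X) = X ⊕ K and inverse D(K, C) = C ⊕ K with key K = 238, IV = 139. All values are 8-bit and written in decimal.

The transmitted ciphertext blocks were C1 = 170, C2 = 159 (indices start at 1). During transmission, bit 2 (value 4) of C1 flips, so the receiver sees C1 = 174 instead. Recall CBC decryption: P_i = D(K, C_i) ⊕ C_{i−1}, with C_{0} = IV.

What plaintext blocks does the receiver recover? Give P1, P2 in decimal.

P1 = 203, P2 = 223

Only C1 changed, to 174. In CBC, a change in C_i garbles P_i and flips the same bit in P_{i+1}. Decrypting the received ciphertext:
P1: D(K, 174) = 64; 64 ⊕ 139 = 203.
P2: D(K, 159) = 113; 113 ⊕ 174 = 223.
Blocks that differ from the original plaintext: P1, P2.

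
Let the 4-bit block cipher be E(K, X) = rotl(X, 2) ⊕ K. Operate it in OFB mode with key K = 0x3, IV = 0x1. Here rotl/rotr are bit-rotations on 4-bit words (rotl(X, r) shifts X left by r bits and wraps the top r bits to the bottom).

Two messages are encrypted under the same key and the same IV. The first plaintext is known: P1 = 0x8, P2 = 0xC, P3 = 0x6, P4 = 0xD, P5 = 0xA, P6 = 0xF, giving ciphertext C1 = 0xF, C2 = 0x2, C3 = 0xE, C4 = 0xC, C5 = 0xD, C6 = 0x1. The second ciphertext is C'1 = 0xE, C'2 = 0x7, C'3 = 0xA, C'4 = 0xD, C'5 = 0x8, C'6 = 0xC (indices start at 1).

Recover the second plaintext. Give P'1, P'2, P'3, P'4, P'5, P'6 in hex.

P'1 = 0x9, P'2 = 0x9, P'3 = 0x2, P'4 = 0xC, P'5 = 0xF, P'6 = 0x2

In OFB with a reused IV, both messages share the same keystream S_i, so C_i ⊕ C'_i = P_i ⊕ P'_i and thus P'_i = P_i ⊕ C_i ⊕ C'_i.
P'1: 0x8 ⊕ 0xF ⊕ 0xE = 0x9.
P'2: 0xC ⊕ 0x2 ⊕ 0x7 = 0x9.
P'3: 0x6 ⊕ 0xE ⊕ 0xA = 0x2.
P'4: 0xD ⊕ 0xC ⊕ 0xD = 0xC.
P'5: 0xA ⊕ 0xD ⊕ 0x8 = 0xF.
P'6: 0xF ⊕ 0x1 ⊕ 0xC = 0x2.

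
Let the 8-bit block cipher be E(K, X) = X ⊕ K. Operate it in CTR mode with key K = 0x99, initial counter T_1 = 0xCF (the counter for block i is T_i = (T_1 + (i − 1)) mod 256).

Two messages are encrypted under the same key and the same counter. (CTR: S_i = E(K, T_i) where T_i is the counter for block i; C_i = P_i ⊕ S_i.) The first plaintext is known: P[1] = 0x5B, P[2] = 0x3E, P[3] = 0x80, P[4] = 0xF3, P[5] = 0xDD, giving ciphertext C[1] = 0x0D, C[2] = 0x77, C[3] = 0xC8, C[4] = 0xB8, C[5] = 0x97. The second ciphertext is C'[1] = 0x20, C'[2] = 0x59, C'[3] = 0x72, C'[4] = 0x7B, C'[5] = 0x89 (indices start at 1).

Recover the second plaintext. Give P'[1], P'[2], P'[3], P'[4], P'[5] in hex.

P'[1] = 0x76, P'[2] = 0x10, P'[3] = 0x3A, P'[4] = 0x30, P'[5] = 0xC3

In CTR with a reused counter, both messages share the same keystream S_i, so C_i ⊕ C'_i = P_i ⊕ P'_i and thus P'_i = P_i ⊕ C_i ⊕ C'_i.
P'[1]: 0x5B ⊕ 0x0D ⊕ 0x20 = 0x76.
P'[2]: 0x3E ⊕ 0x77 ⊕ 0x59 = 0x10.
P'[3]: 0x80 ⊕ 0xC8 ⊕ 0x72 = 0x3A.
P'[4]: 0xF3 ⊕ 0xB8 ⊕ 0x7B = 0x30.
P'[5]: 0xDD ⊕ 0x97 ⊕ 0x89 = 0xC3.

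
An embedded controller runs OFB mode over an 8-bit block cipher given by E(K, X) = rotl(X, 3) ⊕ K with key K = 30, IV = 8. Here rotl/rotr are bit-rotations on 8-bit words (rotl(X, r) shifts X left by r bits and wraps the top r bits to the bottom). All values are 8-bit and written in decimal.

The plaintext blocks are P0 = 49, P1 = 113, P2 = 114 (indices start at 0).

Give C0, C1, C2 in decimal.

C0 = 111, C1 = 157, C2 = 11

OFB encryption: S_i = E(K, S_{i−1}) with S_{−1} = IV; C_i = P_i ⊕ S_i.
C0: S = E(K, 8) = 94; 49 ⊕ 94 = 111.
C1: S = E(K, 94) = 236; 113 ⊕ 236 = 157.
C2: S = E(K, 236) = 121; 114 ⊕ 121 = 11.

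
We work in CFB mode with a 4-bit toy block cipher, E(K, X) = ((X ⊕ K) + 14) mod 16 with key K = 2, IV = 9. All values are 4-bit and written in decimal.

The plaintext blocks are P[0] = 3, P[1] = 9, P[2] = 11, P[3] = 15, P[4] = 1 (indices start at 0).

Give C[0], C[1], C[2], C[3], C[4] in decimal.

C[0] = 10, C[1] = 15, C[2] = 0, C[3] = 15, C[4] = 10

CFB encryption: C_i = P_i ⊕ E(K, C_{i−1}), with C_{−1} = IV.
C[0]: E(K, 9) = 9; 3 ⊕ 9 = 10.
C[1]: E(K, 10) = 6; 9 ⊕ 6 = 15.
C[2]: E(K, 15) = 11; 11 ⊕ 11 = 0.
C[3]: E(K, 0) = 0; 15 ⊕ 0 = 15.
C[4]: E(K, 15) = 11; 1 ⊕ 11 = 10.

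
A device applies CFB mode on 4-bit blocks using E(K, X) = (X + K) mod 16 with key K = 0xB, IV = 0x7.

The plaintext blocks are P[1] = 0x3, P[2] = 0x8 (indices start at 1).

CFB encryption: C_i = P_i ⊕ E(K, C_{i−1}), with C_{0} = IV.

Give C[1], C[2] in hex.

C[1]: E(K, 0x7) = 0x2; 0x3 ⊕ 0x2 = 0x1.
C[2]: E(K, 0x1) = 0xC; 0x8 ⊕ 0xC = 0x4.

C[1] = 0x1, C[2] = 0x4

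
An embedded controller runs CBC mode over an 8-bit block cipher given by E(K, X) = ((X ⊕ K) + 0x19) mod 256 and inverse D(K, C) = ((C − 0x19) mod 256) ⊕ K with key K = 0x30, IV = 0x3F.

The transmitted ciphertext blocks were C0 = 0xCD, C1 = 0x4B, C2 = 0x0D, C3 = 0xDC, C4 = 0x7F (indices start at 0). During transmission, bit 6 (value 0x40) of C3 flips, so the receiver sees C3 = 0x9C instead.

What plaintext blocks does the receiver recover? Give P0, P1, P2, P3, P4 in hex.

P0 = 0xBB, P1 = 0xCF, P2 = 0x8F, P3 = 0xBE, P4 = 0xCA

CBC decryption: P_i = D(K, C_i) ⊕ C_{i−1}, with C_{−1} = IV.
Only C3 changed, to 0x9C. In CBC, a change in C_i garbles P_i and flips the same bit in P_{i+1}. Decrypting the received ciphertext:
P0: D(K, 0xCD) = 0x84; 0x84 ⊕ 0x3F = 0xBB.
P1: D(K, 0x4B) = 0x02; 0x02 ⊕ 0xCD = 0xCF.
P2: D(K, 0x0D) = 0xC4; 0xC4 ⊕ 0x4B = 0x8F.
P3: D(K, 0x9C) = 0xB3; 0xB3 ⊕ 0x0D = 0xBE.
P4: D(K, 0x7F) = 0x56; 0x56 ⊕ 0x9C = 0xCA.
Blocks that differ from the original plaintext: P3, P4.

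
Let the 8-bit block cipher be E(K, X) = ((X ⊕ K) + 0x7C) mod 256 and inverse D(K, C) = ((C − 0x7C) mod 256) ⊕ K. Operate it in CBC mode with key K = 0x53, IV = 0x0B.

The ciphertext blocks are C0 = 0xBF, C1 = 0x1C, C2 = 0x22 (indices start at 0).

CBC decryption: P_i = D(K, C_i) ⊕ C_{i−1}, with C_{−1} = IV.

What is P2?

P2: D(K, 0x22) = 0xF5; 0xF5 ⊕ 0x1C = 0xE9.

P2 = 0xE9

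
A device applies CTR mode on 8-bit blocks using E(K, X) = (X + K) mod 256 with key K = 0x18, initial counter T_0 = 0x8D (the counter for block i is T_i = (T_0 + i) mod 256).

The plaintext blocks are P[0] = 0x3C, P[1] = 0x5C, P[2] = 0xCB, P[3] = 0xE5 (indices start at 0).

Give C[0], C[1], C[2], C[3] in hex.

CTR encryption: S_i = E(K, T_i) where T_i is the counter for block i; C_i = P_i ⊕ S_i.
C[0]: T = 0x8D, S = E(K, T) = 0xA5; 0x3C ⊕ 0xA5 = 0x99.
C[1]: T = 0x8E, S = E(K, T) = 0xA6; 0x5C ⊕ 0xA6 = 0xFA.
C[2]: T = 0x8F, S = E(K, T) = 0xA7; 0xCB ⊕ 0xA7 = 0x6C.
C[3]: T = 0x90, S = E(K, T) = 0xA8; 0xE5 ⊕ 0xA8 = 0x4D.

C[0] = 0x99, C[1] = 0xFA, C[2] = 0x6C, C[3] = 0x4D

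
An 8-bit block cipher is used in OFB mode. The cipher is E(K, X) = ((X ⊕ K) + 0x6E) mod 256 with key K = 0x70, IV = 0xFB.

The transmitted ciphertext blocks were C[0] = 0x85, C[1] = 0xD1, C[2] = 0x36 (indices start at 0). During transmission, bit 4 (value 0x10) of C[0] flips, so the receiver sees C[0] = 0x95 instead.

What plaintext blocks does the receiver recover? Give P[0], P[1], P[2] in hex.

OFB decryption: S_i = E(K, S_{i−1}) with S_{−1} = IV; P_i = C_i ⊕ S_i.
Only C[0] changed, to 0x95. In OFB, a change in C_i flips the same bit in P_i only; the keystream is unaffected. Decrypting the received ciphertext:
P[0]: S = E(K, 0xFB) = 0xF9; 0x95 ⊕ 0xF9 = 0x6C.
P[1]: S = E(K, 0xF9) = 0xF7; 0xD1 ⊕ 0xF7 = 0x26.
P[2]: S = E(K, 0xF7) = 0xF5; 0x36 ⊕ 0xF5 = 0xC3.
Blocks that differ from the original plaintext: P[0].

P[0] = 0x6C, P[1] = 0x26, P[2] = 0xC3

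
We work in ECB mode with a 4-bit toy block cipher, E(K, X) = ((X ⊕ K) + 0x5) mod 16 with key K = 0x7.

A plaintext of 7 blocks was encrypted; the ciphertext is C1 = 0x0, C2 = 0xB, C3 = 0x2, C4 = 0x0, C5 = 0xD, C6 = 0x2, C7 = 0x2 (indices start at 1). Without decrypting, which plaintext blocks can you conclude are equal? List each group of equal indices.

P1 = P4; P3 = P6 = P7

ECB encrypts each block independently with the same key, so equal ciphertext blocks imply equal plaintext blocks.
C1 = C4 = 0x0, so P1 = P4.
C3 = C6 = C7 = 0x2, so P3 = P6 = P7.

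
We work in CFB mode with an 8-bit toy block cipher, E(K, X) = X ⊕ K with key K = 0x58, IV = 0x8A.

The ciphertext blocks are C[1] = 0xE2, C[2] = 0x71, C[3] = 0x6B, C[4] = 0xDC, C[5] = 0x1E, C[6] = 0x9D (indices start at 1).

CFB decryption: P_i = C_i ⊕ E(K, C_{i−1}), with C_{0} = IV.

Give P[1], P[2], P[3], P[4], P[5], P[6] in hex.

P[1] = 0x30, P[2] = 0xCB, P[3] = 0x42, P[4] = 0xEF, P[5] = 0x9A, P[6] = 0xDB

P[1]: E(K, 0x8A) = 0xD2; 0xE2 ⊕ 0xD2 = 0x30.
P[2]: E(K, 0xE2) = 0xBA; 0x71 ⊕ 0xBA = 0xCB.
P[3]: E(K, 0x71) = 0x29; 0x6B ⊕ 0x29 = 0x42.
P[4]: E(K, 0x6B) = 0x33; 0xDC ⊕ 0x33 = 0xEF.
P[5]: E(K, 0xDC) = 0x84; 0x1E ⊕ 0x84 = 0x9A.
P[6]: E(K, 0x1E) = 0x46; 0x9D ⊕ 0x46 = 0xDB.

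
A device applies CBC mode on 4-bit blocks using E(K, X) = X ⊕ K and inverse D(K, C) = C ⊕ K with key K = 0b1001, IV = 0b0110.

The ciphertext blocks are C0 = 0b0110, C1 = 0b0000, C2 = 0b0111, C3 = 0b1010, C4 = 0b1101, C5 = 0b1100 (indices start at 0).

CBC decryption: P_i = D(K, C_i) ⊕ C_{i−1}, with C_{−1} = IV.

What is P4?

P4 = 0b1110

P4: D(K, 0b1101) = 0b0100; 0b0100 ⊕ 0b1010 = 0b1110.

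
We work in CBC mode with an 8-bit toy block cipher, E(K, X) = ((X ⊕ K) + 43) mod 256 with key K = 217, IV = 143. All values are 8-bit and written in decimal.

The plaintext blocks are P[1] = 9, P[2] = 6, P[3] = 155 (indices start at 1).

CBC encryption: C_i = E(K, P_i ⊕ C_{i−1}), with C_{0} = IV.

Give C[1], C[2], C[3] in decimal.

C[1] = 138, C[2] = 128, C[3] = 237

C[1]: P[1] ⊕ 143 = 134; E(K, 134) = 138.
C[2]: P[2] ⊕ 138 = 140; E(K, 140) = 128.
C[3]: P[3] ⊕ 128 = 27; E(K, 27) = 237.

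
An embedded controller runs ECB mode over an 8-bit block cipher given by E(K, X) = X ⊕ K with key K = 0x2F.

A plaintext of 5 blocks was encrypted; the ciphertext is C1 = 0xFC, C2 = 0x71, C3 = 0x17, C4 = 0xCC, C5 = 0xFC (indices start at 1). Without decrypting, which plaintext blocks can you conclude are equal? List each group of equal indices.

P1 = P5

ECB encrypts each block independently with the same key, so equal ciphertext blocks imply equal plaintext blocks.
C1 = C5 = 0xFC, so P1 = P5.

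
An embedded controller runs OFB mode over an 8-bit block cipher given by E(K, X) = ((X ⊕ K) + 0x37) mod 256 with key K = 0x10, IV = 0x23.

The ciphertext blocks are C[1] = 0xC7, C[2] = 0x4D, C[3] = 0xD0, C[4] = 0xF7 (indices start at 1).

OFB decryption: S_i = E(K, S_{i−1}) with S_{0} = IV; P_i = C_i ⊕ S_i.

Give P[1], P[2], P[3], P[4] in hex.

P[1]: S = E(K, 0x23) = 0x6A; 0xC7 ⊕ 0x6A = 0xAD.
P[2]: S = E(K, 0x6A) = 0xB1; 0x4D ⊕ 0xB1 = 0xFC.
P[3]: S = E(K, 0xB1) = 0xD8; 0xD0 ⊕ 0xD8 = 0x08.
P[4]: S = E(K, 0xD8) = 0xFF; 0xF7 ⊕ 0xFF = 0x08.

P[1] = 0xAD, P[2] = 0xFC, P[3] = 0x08, P[4] = 0x08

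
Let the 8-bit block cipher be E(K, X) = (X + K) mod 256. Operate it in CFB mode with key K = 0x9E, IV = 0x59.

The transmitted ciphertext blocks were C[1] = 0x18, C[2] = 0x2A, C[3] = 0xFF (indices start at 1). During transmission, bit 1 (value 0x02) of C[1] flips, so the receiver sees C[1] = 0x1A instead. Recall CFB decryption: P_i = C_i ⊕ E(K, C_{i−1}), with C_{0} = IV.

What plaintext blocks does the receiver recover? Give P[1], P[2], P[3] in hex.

P[1] = 0xED, P[2] = 0x92, P[3] = 0x37

Only C[1] changed, to 0x1A. In CFB, a change in C_i flips the same bit in P_i and garbles P_{i+1}. Decrypting the received ciphertext:
P[1]: E(K, 0x59) = 0xF7; 0x1A ⊕ 0xF7 = 0xED.
P[2]: E(K, 0x1A) = 0xB8; 0x2A ⊕ 0xB8 = 0x92.
P[3]: E(K, 0x2A) = 0xC8; 0xFF ⊕ 0xC8 = 0x37.
Blocks that differ from the original plaintext: P[1], P[2].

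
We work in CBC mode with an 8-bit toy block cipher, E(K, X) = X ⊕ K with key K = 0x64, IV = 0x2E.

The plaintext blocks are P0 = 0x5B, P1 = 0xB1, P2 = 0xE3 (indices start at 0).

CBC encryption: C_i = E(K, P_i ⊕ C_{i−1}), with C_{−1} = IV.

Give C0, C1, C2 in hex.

C0 = 0x11, C1 = 0xC4, C2 = 0x43

C0: P0 ⊕ 0x2E = 0x75; E(K, 0x75) = 0x11.
C1: P1 ⊕ 0x11 = 0xA0; E(K, 0xA0) = 0xC4.
C2: P2 ⊕ 0xC4 = 0x27; E(K, 0x27) = 0x43.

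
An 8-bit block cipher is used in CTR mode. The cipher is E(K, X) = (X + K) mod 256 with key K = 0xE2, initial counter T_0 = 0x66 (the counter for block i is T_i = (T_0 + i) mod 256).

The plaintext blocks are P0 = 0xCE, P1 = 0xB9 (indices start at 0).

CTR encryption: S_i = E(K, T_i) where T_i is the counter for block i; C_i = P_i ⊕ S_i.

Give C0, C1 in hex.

C0 = 0x86, C1 = 0xF0

C0: T = 0x66, S = E(K, T) = 0x48; 0xCE ⊕ 0x48 = 0x86.
C1: T = 0x67, S = E(K, T) = 0x49; 0xB9 ⊕ 0x49 = 0xF0.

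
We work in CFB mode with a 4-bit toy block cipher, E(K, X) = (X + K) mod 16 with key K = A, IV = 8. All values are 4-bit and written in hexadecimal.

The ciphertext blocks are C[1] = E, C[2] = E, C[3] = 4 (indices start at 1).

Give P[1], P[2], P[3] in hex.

P[1] = C, P[2] = 6, P[3] = C

CFB decryption: P_i = C_i ⊕ E(K, C_{i−1}), with C_{0} = IV.
P[1]: E(K, 8) = 2; E ⊕ 2 = C.
P[2]: E(K, E) = 8; E ⊕ 8 = 6.
P[3]: E(K, E) = 8; 4 ⊕ 8 = C.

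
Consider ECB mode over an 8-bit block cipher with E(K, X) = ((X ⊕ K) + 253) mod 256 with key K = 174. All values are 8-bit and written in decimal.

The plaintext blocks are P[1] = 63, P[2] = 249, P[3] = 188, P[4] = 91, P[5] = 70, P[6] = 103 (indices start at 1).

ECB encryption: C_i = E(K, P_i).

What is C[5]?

C[5]: E(K, 70) = 229.

C[5] = 229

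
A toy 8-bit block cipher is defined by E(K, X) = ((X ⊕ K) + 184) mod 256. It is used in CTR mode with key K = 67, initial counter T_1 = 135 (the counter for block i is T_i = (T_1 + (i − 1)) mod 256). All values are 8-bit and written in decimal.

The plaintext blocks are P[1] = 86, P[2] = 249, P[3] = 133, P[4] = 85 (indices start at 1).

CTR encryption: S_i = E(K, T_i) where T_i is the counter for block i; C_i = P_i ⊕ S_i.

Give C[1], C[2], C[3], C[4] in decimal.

C[1] = 42, C[2] = 122, C[3] = 7, C[4] = 212

C[1]: T = 135, S = E(K, T) = 124; 86 ⊕ 124 = 42.
C[2]: T = 136, S = E(K, T) = 131; 249 ⊕ 131 = 122.
C[3]: T = 137, S = E(K, T) = 130; 133 ⊕ 130 = 7.
C[4]: T = 138, S = E(K, T) = 129; 85 ⊕ 129 = 212.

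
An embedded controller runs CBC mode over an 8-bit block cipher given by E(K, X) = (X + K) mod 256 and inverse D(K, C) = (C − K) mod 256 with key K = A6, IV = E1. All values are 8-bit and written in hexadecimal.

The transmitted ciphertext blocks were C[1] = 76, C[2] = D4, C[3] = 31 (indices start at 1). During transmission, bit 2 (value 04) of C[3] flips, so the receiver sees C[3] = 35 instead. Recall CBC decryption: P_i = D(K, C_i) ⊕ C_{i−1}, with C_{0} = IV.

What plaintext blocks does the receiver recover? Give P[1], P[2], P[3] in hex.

P[1] = 31, P[2] = 58, P[3] = 5B

Only C[3] changed, to 35. In CBC, a change in C_i garbles P_i and flips the same bit in P_{i+1}. Decrypting the received ciphertext:
P[1]: D(K, 76) = D0; D0 ⊕ E1 = 31.
P[2]: D(K, D4) = 2E; 2E ⊕ 76 = 58.
P[3]: D(K, 35) = 8F; 8F ⊕ D4 = 5B.
Blocks that differ from the original plaintext: P[3].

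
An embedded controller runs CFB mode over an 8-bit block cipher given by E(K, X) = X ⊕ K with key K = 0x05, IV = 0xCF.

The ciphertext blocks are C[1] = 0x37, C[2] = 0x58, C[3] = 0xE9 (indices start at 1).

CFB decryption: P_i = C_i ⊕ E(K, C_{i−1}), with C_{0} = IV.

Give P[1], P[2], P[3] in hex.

P[1] = 0xFD, P[2] = 0x6A, P[3] = 0xB4

P[1]: E(K, 0xCF) = 0xCA; 0x37 ⊕ 0xCA = 0xFD.
P[2]: E(K, 0x37) = 0x32; 0x58 ⊕ 0x32 = 0x6A.
P[3]: E(K, 0x58) = 0x5D; 0xE9 ⊕ 0x5D = 0xB4.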